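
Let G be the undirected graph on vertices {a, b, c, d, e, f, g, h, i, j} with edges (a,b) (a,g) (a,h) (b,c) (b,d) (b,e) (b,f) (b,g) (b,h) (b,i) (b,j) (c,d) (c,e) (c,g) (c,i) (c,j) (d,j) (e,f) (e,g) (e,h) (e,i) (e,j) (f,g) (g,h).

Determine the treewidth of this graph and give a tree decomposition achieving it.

Each bag holds 4 vertices, so the decomposition has width 3, which upper-bounds the treewidth. On the other hand G contains the 4-clique {b, c, d, j}. A clique must lie in a single bag of any decomposition, so no decomposition can have width below 3. Therefore the treewidth is 3.

Treewidth 3.
Bags: B1 = {b, c, e, j}  B2 = {b, c, e, g}  B3 = {b, c, d, j}  B4 = {b, e, g, h}  B5 = {b, e, f, g}  B6 = {b, c, e, i}  B7 = {a, b, g, h}
Tree: B1–B2, B1–B3, B2–B4, B4–B5, B2–B6, B4–B7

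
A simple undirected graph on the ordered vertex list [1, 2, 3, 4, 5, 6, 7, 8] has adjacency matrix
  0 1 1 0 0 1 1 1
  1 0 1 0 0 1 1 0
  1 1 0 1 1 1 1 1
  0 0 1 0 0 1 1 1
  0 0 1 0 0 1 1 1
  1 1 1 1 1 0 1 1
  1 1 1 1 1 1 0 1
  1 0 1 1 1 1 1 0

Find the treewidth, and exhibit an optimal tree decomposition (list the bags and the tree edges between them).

The largest bag has 5 vertices, giving width 4; this decomposition certifies tw(G) ≤ 4. Conversely, {1, 3, 6, 7, 8} is a clique of size 5, and the vertices of any clique must share a bag in every tree decomposition; so some bag has ≥ 5 vertices and tw(G) ≥ 4. Hence tw(G) = 4 exactly.

Treewidth 4.
One such decomposition:
Bags: B1 = {1, 2, 3, 6, 7}  B2 = {1, 3, 6, 7, 8}  B3 = {3, 5, 6, 7, 8}  B4 = {3, 4, 6, 7, 8}
Tree: B1–B2, B2–B3, B3–B4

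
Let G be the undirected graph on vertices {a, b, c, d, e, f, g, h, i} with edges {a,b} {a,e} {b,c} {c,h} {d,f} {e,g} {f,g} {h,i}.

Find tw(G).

A width-1 tree decomposition is:
Bags: B1 = {h, i}  B2 = {c, h}  B3 = {b, c}  B4 = {a, b}  B5 = {a, e}  B6 = {e, g}  B7 = {f, g}  B8 = {d, f}
Tree: B1–B2, B2–B3, B3–B4, B4–B5, B5–B6, B6–B7, B7–B8
Every bag has size at most 2, so the width is 2 − 1 = 1 and tw(G) ≤ 1. Any graph with an edge has treewidth ≥ 1, and G has the edge i–h. Therefore the treewidth is 1.

1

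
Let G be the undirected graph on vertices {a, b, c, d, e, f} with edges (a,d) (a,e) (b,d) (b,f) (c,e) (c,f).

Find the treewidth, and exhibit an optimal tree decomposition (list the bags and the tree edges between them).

Treewidth 2.
One optimal decomposition is:
Bags: B1 = {a, b, d}  B2 = {a, b, f}  B3 = {a, c, f}  B4 = {a, c, e}
Tree: B1–B2, B2–B3, B3–B4

Each bag holds 3 vertices, so the decomposition has width 2, which upper-bounds the treewidth. The edges a–d–b–f–c–e–a form a cycle, so G is not a tree and its treewidth is at least 2. The upper and lower bounds meet at 2, so that is the treewidth.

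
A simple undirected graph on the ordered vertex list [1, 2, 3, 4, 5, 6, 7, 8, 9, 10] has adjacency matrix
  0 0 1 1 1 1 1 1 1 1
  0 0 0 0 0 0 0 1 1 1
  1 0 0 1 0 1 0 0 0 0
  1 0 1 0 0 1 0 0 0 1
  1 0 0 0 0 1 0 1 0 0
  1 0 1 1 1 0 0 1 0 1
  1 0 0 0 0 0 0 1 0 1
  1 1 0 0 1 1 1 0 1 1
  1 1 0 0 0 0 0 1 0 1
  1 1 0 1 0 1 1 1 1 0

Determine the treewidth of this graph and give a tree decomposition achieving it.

Every bag has size at most 4, so the width is 4 − 1 = 3 and tw(G) ≤ 3. On the other hand G contains the 4-clique {1, 8, 9, 10}. A clique must lie in a single bag of any decomposition, so no decomposition can have width below 3. The upper and lower bounds meet at 3, so that is the treewidth.

Treewidth 3.
Bags: B1 = {1, 6, 8, 10}  B2 = {1, 4, 6, 10}  B3 = {1, 5, 6, 8}  B4 = {1, 7, 8, 10}  B5 = {1, 8, 9, 10}  B6 = {1, 3, 4, 6}  B7 = {2, 8, 9, 10}
Tree: B1–B2, B1–B3, B1–B4, B1–B5, B2–B6, B5–B7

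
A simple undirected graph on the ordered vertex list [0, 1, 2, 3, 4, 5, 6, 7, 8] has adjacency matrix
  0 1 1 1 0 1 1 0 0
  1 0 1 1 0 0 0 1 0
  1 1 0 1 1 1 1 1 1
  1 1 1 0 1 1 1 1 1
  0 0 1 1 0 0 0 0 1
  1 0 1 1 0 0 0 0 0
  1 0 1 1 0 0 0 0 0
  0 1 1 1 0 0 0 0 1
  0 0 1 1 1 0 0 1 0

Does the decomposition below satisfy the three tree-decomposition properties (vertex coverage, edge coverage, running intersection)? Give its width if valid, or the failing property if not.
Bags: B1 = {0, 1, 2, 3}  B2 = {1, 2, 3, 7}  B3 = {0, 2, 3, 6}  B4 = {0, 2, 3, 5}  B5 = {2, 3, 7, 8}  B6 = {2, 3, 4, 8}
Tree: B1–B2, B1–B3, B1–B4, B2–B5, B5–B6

Yes; width 3.

Every vertex of G appears in some bag (union = {0, 1, 2, 3, 4, 5, 6, 7, 8}); every edge is covered by a bag; and for each vertex v the set of bags containing v is connected in the bag tree. The decomposition is therefore valid. The largest bag has 4 vertices, so the width is 3.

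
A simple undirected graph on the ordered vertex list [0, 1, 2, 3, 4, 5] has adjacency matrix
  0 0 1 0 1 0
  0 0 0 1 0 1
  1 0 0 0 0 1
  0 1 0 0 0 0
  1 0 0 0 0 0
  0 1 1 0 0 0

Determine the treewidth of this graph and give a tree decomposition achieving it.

Treewidth 1.
One optimal decomposition is:
Bags: B1 = {0, 4}  B2 = {0, 2}  B3 = {2, 5}  B4 = {1, 5}  B5 = {1, 3}
Tree: B1–B2, B2–B3, B3–B4, B4–B5

The largest bag has 2 vertices, giving width 1; this decomposition certifies tw(G) ≤ 1. Since G has at least one edge (e.g. 4–0), it is not an edgeless graph, so tw(G) ≥ 1. The upper and lower bounds meet at 1, so that is the treewidth.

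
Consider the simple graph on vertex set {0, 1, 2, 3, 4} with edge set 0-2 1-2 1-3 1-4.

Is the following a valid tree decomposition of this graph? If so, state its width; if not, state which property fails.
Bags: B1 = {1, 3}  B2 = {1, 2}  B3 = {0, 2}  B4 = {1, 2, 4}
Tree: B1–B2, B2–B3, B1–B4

A tree decomposition must satisfy three properties: every vertex lies in some bag; for every edge, both endpoints lie together in some bag; and for every vertex, the bags containing it form a connected subtree. Here bags containing vertex 2 are not connected in the tree, so the decomposition is invalid.

No — bags containing vertex 2 are not connected in the tree.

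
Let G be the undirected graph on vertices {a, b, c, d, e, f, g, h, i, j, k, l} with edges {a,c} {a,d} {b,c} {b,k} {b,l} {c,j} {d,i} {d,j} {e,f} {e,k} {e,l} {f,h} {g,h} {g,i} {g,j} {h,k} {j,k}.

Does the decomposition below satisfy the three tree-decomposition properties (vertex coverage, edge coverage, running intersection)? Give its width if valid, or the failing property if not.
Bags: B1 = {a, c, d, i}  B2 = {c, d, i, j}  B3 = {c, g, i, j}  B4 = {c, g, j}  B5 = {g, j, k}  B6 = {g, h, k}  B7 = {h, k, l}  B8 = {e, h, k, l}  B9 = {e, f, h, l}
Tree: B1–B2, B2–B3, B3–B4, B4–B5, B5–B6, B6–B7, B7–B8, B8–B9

A tree decomposition must satisfy three properties: every vertex lies in some bag; for every edge, both endpoints lie together in some bag; and for every vertex, the bags containing it form a connected subtree. Here vertex b appears in no bag, so the decomposition is invalid.

No — vertex b appears in no bag.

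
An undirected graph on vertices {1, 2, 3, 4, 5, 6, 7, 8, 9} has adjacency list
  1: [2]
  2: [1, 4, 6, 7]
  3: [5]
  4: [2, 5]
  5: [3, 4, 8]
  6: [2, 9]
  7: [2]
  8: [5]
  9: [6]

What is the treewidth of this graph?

1

A width-1 tree decomposition is:
Bags: B1 = {2, 4}  B2 = {2, 7}  B3 = {4, 5}  B4 = {2, 6}  B5 = {1, 2}  B6 = {6, 9}  B7 = {3, 5}  B8 = {5, 8}
Tree: B1–B2, B1–B3, B1–B4, B4–B5, B4–B6, B3–B7, B7–B8
Every bag has size at most 2, so the width is 2 − 1 = 1 and tw(G) ≤ 1. Any graph with an edge has treewidth ≥ 1, and G has the edge 4–2. The upper and lower bounds meet at 1, so that is the treewidth.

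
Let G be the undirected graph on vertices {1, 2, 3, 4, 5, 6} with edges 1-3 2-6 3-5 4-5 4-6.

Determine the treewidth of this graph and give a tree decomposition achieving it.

The largest bag has 2 vertices, giving width 1; this decomposition certifies tw(G) ≤ 1. G has an edge, so its treewidth is at least 1. Hence tw(G) = 1 exactly.

Treewidth 1.
One such decomposition:
Bags: B1 = {1, 3}  B2 = {3, 5}  B3 = {4, 5}  B4 = {4, 6}  B5 = {2, 6}
Tree: B1–B2, B2–B3, B3–B4, B4–B5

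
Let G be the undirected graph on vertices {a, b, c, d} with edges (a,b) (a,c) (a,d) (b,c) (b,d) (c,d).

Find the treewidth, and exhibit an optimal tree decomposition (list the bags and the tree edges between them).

Treewidth 3.
One such decomposition:
Bags: B1 = {a, b, c, d}
Tree: (single bag)

A single bag containing all 4 vertices is trivially a valid decomposition of width 3. For the lower bound, the 4 vertices {a, b, c, d} are pairwise adjacent, and any tree decomposition puts a clique entirely inside one bag — forcing width ≥ 3. Hence tw(G) = 3 exactly.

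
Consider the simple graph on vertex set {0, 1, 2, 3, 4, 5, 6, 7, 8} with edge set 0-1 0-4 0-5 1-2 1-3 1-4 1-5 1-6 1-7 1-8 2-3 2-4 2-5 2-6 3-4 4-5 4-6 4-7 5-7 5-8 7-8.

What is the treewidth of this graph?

A width-3 tree decomposition is:
Bags: B1 = {1, 4, 5, 7}  B2 = {1, 5, 7, 8}  B3 = {1, 2, 4, 5}  B4 = {0, 1, 4, 5}  B5 = {1, 2, 3, 4}  B6 = {1, 2, 4, 6}
Tree: B1–B2, B1–B3, B3–B4, B3–B5, B3–B6
Each bag holds 4 vertices, so the decomposition has width 3, which upper-bounds the treewidth. For the lower bound, the 4 vertices {1, 5, 7, 8} are pairwise adjacent, and any tree decomposition puts a clique entirely inside one bag — forcing width ≥ 3. Combining the bounds, tw(G) = 3.

3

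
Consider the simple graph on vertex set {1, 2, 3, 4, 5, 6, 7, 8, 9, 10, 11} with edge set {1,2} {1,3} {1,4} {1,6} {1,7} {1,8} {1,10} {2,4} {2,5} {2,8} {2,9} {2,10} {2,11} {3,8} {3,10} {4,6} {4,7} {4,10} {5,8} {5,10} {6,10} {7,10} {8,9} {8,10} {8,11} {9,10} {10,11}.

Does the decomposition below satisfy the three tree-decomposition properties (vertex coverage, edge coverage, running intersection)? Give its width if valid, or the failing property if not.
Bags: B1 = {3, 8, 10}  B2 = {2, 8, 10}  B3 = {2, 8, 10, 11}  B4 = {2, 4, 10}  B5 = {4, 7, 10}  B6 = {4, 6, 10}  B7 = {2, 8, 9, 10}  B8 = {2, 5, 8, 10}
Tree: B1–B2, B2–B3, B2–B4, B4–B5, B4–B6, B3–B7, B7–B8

No — vertex 1 appears in no bag.

A tree decomposition must satisfy three properties: every vertex lies in some bag; for every edge, both endpoints lie together in some bag; and for every vertex, the bags containing it form a connected subtree. Here vertex 1 appears in no bag, so the decomposition is invalid.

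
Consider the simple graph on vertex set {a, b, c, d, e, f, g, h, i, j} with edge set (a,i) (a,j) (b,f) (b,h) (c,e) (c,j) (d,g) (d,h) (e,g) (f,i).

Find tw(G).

A width-2 tree decomposition is:
Bags: B1 = {d, e, g}  B2 = {d, e, h}  B3 = {b, e, h}  B4 = {b, e, f}  B5 = {e, f, i}  B6 = {a, e, i}  B7 = {a, e, j}  B8 = {c, e, j}
Tree: B1–B2, B2–B3, B3–B4, B4–B5, B5–B6, B6–B7, B7–B8
Every bag has size at most 3, so the width is 3 − 1 = 2 and tw(G) ≤ 2. Since e–g–d–h–b–f–i–a–j–c–e is a cycle in G, G is not acyclic. Forests are exactly the graphs of treewidth ≤ 1, so tw(G) ≥ 2. Combining the bounds, tw(G) = 2.

2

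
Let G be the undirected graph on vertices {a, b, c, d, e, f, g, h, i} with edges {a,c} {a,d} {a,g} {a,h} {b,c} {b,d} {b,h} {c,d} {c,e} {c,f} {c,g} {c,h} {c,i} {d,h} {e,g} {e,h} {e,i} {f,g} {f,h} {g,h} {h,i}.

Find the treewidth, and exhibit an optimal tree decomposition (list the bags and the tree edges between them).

Each bag holds 4 vertices, so the decomposition has width 3, which upper-bounds the treewidth. On the other hand G contains the 4-clique {a, c, d, h}. A clique must lie in a single bag of any decomposition, so no decomposition can have width below 3. The upper and lower bounds meet at 3, so that is the treewidth.

Treewidth 3.
One such decomposition:
Bags: B1 = {c, e, g, h}  B2 = {c, e, h, i}  B3 = {a, c, g, h}  B4 = {a, c, d, h}  B5 = {c, f, g, h}  B6 = {b, c, d, h}
Tree: B1–B2, B1–B3, B3–B4, B1–B5, B4–B6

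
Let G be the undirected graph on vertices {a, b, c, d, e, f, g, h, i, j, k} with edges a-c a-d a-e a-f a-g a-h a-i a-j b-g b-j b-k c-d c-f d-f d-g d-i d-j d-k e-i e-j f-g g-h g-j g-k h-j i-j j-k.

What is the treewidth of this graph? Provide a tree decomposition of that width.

Each bag holds 4 vertices, so the decomposition has width 3, which upper-bounds the treewidth. For the lower bound, the 4 vertices {a, d, g, j} are pairwise adjacent, and any tree decomposition puts a clique entirely inside one bag — forcing width ≥ 3. Combining the bounds, tw(G) = 3.

Treewidth 3.
One optimal decomposition is:
Bags: B1 = {a, d, g, j}  B2 = {a, g, h, j}  B3 = {a, d, i, j}  B4 = {a, d, f, g}  B5 = {d, g, j, k}  B6 = {b, g, j, k}  B7 = {a, e, i, j}  B8 = {a, c, d, f}
Tree: B1–B2, B1–B3, B1–B4, B1–B5, B5–B6, B3–B7, B4–B8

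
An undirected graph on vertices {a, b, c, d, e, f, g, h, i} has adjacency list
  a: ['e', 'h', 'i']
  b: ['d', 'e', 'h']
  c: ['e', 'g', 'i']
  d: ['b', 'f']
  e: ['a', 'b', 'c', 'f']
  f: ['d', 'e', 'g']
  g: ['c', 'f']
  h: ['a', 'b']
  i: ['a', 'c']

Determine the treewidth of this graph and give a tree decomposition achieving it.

Treewidth 3.
One optimal decomposition is:
Bags: B1 = {b, d, f, h}  B2 = {b, e, f, h}  B3 = {a, e, f, h}  B4 = {a, e, f, g}  B5 = {a, c, e, g}  B6 = {a, c, g, i}
Tree: B1–B2, B2–B3, B3–B4, B4–B5, B5–B6

The largest bag has 4 vertices, giving width 3; this decomposition certifies tw(G) ≤ 3. For the lower bound: the 4 vertex sets {b,d,h}, {f}, {e}, {a,c,g,i} are disjoint, each induces a connected subgraph, and every pair is joined by at least one edge of G. Contracting each set to a single vertex therefore yields K_{4} as a minor, and since treewidth is minor-monotone, tw(G) ≥ tw(K_{4}) = 3. Therefore the treewidth is 3.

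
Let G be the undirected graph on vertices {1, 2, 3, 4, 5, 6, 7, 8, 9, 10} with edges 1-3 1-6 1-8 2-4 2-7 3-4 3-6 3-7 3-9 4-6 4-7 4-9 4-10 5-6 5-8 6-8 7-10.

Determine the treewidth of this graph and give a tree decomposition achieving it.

Treewidth 2.
Bags: B1 = {3, 4, 7}  B2 = {3, 4, 6}  B3 = {1, 3, 6}  B4 = {1, 6, 8}  B5 = {4, 7, 10}  B6 = {3, 4, 9}  B7 = {5, 6, 8}  B8 = {2, 4, 7}
Tree: B1–B2, B2–B3, B3–B4, B1–B5, B2–B6, B4–B7, B1–B8

Each bag holds 3 vertices, so the decomposition has width 2, which upper-bounds the treewidth. Conversely, {1, 6, 8} is a clique of size 3, and the vertices of any clique must share a bag in every tree decomposition; so some bag has ≥ 3 vertices and tw(G) ≥ 2. Hence tw(G) = 2 exactly.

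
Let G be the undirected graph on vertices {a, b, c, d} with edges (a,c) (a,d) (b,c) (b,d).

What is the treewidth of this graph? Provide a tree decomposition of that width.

Each bag holds 3 vertices, so the decomposition has width 2, which upper-bounds the treewidth. For the lower bound, G contains the cycle d–a–c–b–d, so G is not a forest; only forests have treewidth ≤ 1, hence tw(G) ≥ 2. Therefore the treewidth is 2.

Treewidth 2.
One such decomposition:
Bags: B1 = {a, c, d}  B2 = {b, c, d}
Tree: B1–B2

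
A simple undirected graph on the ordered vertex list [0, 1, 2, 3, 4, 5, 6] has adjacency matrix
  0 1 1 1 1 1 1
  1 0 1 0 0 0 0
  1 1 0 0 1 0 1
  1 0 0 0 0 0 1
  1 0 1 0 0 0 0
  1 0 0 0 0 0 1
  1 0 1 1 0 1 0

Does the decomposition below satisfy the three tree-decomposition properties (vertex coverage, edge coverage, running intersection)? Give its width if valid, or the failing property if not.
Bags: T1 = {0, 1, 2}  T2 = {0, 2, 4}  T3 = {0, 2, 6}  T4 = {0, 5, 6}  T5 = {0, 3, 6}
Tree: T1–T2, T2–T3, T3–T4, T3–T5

Vertex coverage: the bags together contain {0, 1, 2, 3, 4, 5, 6}, the full vertex set. Edge coverage: each edge of G has both endpoints in at least one bag. Running intersection: for every vertex, the bags containing it form a connected subtree. All three properties hold, so this is a valid tree decomposition of width max|bag| − 1 = 2, and hence tw(G) ≤ 2.

Yes; width 2.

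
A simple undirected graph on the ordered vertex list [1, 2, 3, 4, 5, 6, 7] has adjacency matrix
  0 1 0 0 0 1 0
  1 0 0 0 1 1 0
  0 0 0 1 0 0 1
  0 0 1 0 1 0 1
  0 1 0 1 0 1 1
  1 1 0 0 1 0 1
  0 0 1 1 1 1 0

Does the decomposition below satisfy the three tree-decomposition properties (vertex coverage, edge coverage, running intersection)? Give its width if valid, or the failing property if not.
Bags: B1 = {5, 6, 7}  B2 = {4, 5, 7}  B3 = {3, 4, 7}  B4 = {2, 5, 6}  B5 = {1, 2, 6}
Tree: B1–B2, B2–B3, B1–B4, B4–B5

Vertex coverage: the bags together contain {1, 2, 3, 4, 5, 6, 7}, the full vertex set. Edge coverage: each edge of G has both endpoints in at least one bag. Running intersection: for every vertex, the bags containing it form a connected subtree. All three properties hold, so this is a valid tree decomposition of width max|bag| − 1 = 2, and hence tw(G) ≤ 2.

Yes; width 2.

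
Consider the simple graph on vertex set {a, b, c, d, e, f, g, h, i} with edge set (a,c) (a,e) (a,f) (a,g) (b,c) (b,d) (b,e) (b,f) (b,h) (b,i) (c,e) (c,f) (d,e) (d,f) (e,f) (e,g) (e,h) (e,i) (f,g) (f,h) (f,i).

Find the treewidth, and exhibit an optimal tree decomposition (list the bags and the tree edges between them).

Treewidth 3.
One such decomposition:
Bags: B1 = {b, d, e, f}  B2 = {b, c, e, f}  B3 = {a, c, e, f}  B4 = {b, e, f, i}  B5 = {a, e, f, g}  B6 = {b, e, f, h}
Tree: B1–B2, B2–B3, B2–B4, B3–B5, B2–B6

The largest bag has 4 vertices, giving width 3; this decomposition certifies tw(G) ≤ 3. For the lower bound, the 4 vertices {a, e, f, g} are pairwise adjacent, and any tree decomposition puts a clique entirely inside one bag — forcing width ≥ 3. The upper and lower bounds meet at 3, so that is the treewidth.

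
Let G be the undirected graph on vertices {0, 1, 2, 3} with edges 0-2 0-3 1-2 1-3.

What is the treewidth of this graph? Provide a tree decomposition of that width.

Treewidth 2.
One optimal decomposition is:
Bags: B1 = {1, 2, 3}  B2 = {0, 2, 3}
Tree: B1–B2

The largest bag has 3 vertices, giving width 2; this decomposition certifies tw(G) ≤ 2. Since 2–1–3–0–2 is a cycle in G, G is not acyclic. Forests are exactly the graphs of treewidth ≤ 1, so tw(G) ≥ 2. The upper and lower bounds meet at 2, so that is the treewidth.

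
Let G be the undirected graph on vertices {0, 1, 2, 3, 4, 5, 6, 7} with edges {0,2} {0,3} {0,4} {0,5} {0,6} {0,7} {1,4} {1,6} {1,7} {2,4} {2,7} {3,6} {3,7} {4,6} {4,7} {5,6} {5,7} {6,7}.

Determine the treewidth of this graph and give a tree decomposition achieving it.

Treewidth 3.
Bags: B1 = {0, 2, 4, 7}  B2 = {0, 4, 6, 7}  B3 = {0, 5, 6, 7}  B4 = {0, 3, 6, 7}  B5 = {1, 4, 6, 7}
Tree: B1–B2, B2–B3, B3–B4, B2–B5

Every bag has size at most 4, so the width is 4 − 1 = 3 and tw(G) ≤ 3. For the lower bound, the 4 vertices {0, 2, 4, 7} are pairwise adjacent, and any tree decomposition puts a clique entirely inside one bag — forcing width ≥ 3. Combining the bounds, tw(G) = 3.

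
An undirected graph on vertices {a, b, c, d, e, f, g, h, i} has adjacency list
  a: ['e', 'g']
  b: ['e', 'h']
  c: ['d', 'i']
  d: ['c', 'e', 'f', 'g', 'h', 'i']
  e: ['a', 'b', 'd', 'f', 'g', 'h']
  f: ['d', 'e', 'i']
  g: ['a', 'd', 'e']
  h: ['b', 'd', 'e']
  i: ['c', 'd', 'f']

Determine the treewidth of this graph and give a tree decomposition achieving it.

Each bag holds 3 vertices, so the decomposition has width 2, which upper-bounds the treewidth. On the other hand G contains the 3-clique {d, e, g}. A clique must lie in a single bag of any decomposition, so no decomposition can have width below 2. Combining the bounds, tw(G) = 2.

Treewidth 2.
One such decomposition:
Bags: B1 = {d, e, f}  B2 = {d, f, i}  B3 = {d, e, g}  B4 = {d, e, h}  B5 = {b, e, h}  B6 = {a, e, g}  B7 = {c, d, i}
Tree: B1–B2, B1–B3, B3–B4, B4–B5, B3–B6, B2–B7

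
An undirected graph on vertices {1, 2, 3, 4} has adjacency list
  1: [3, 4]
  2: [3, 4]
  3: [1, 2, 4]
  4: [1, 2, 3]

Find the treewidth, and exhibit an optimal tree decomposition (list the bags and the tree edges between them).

Every bag has size at most 3, so the width is 3 − 1 = 2 and tw(G) ≤ 2. Conversely, {1, 3, 4} is a clique of size 3, and the vertices of any clique must share a bag in every tree decomposition; so some bag has ≥ 3 vertices and tw(G) ≥ 2. The upper and lower bounds meet at 2, so that is the treewidth.

Treewidth 2.
One such decomposition:
Bags: B1 = {2, 3, 4}  B2 = {1, 3, 4}
Tree: B1–B2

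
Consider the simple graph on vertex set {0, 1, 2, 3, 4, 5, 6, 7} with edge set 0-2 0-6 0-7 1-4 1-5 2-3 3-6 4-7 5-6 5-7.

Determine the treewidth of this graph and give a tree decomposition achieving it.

Every bag has size at most 3, so the width is 3 − 1 = 2 and tw(G) ≤ 2. Since 2–3–6–0–2 is a cycle in G, G is not acyclic. Forests are exactly the graphs of treewidth ≤ 1, so tw(G) ≥ 2. The upper and lower bounds meet at 2, so that is the treewidth.

Treewidth 2.
One such decomposition:
Bags: B1 = {0, 2, 3}  B2 = {0, 3, 6}  B3 = {0, 6, 7}  B4 = {5, 6, 7}  B5 = {4, 5, 7}  B6 = {1, 4, 5}
Tree: B1–B2, B2–B3, B3–B4, B4–B5, B5–B6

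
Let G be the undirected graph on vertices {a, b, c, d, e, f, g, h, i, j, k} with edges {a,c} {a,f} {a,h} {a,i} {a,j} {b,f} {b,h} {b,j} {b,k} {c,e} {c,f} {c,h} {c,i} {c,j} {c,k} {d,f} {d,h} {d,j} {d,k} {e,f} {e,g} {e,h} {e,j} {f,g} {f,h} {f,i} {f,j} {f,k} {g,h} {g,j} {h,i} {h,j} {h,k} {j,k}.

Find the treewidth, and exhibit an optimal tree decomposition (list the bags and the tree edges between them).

Treewidth 4.
Bags: B1 = {a, c, f, h, j}  B2 = {c, f, h, j, k}  B3 = {c, e, f, h, j}  B4 = {d, f, h, j, k}  B5 = {e, f, g, h, j}  B6 = {b, f, h, j, k}  B7 = {a, c, f, h, i}
Tree: B1–B2, B2–B3, B2–B4, B3–B5, B2–B6, B1–B7

The largest bag has 5 vertices, giving width 4; this decomposition certifies tw(G) ≤ 4. For the lower bound, the 5 vertices {e, f, g, h, j} are pairwise adjacent, and any tree decomposition puts a clique entirely inside one bag — forcing width ≥ 4. Therefore the treewidth is 4.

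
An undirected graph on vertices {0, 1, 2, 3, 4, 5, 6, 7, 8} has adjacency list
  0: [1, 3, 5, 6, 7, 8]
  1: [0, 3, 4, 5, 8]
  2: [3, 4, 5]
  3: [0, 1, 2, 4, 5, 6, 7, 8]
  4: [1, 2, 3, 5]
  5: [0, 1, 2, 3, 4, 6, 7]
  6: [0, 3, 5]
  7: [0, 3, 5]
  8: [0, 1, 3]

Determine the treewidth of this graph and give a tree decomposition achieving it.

Treewidth 3.
Bags: B1 = {0, 1, 3, 5}  B2 = {1, 3, 4, 5}  B3 = {0, 3, 5, 7}  B4 = {0, 3, 5, 6}  B5 = {0, 1, 3, 8}  B6 = {2, 3, 4, 5}
Tree: B1–B2, B1–B3, B3–B4, B1–B5, B2–B6

The largest bag has 4 vertices, giving width 3; this decomposition certifies tw(G) ≤ 3. On the other hand G contains the 4-clique {0, 1, 3, 8}. A clique must lie in a single bag of any decomposition, so no decomposition can have width below 3. The upper and lower bounds meet at 3, so that is the treewidth.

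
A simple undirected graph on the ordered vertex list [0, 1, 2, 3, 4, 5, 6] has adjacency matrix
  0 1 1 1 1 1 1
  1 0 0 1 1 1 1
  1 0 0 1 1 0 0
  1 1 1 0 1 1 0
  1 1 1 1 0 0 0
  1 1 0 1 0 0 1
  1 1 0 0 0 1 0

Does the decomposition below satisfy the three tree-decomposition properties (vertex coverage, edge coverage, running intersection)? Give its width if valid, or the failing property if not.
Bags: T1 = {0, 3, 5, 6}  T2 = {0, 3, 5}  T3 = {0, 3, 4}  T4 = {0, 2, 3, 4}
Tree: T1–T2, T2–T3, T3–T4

A tree decomposition must satisfy three properties: every vertex lies in some bag; for every edge, both endpoints lie together in some bag; and for every vertex, the bags containing it form a connected subtree. Here vertex 1 appears in no bag, so the decomposition is invalid.

No — vertex 1 appears in no bag.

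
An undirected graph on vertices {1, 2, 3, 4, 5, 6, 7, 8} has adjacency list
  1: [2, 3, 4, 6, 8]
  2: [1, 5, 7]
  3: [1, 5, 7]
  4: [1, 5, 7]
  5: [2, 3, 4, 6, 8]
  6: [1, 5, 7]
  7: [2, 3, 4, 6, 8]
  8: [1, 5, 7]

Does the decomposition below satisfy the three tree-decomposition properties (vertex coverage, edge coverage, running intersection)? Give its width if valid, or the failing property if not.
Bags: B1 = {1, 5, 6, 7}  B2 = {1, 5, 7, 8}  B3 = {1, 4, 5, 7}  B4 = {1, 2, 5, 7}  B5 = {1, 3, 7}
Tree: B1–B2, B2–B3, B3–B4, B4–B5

No — edge (5,3) lies in no bag.

A tree decomposition must satisfy three properties: every vertex lies in some bag; for every edge, both endpoints lie together in some bag; and for every vertex, the bags containing it form a connected subtree. Here edge (5,3) lies in no bag, so the decomposition is invalid.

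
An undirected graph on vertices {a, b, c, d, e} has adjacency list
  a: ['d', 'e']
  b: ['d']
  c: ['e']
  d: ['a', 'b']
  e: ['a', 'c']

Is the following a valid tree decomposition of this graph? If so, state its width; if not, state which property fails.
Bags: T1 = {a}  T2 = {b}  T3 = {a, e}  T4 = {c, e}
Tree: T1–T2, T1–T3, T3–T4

A tree decomposition must satisfy three properties: every vertex lies in some bag; for every edge, both endpoints lie together in some bag; and for every vertex, the bags containing it form a connected subtree. Here vertex d appears in no bag, so the decomposition is invalid.

No — vertex d appears in no bag.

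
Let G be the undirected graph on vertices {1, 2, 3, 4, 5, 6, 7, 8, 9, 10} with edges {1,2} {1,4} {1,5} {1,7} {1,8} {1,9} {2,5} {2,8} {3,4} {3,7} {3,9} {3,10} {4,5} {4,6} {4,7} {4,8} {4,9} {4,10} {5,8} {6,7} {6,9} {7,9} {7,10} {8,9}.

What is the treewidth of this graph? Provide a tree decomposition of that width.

The largest bag has 4 vertices, giving width 3; this decomposition certifies tw(G) ≤ 3. Conversely, {1, 2, 5, 8} is a clique of size 4, and the vertices of any clique must share a bag in every tree decomposition; so some bag has ≥ 4 vertices and tw(G) ≥ 3. Therefore the treewidth is 3.

Treewidth 3.
One optimal decomposition is:
Bags: B1 = {1, 4, 5, 8}  B2 = {1, 4, 8, 9}  B3 = {1, 4, 7, 9}  B4 = {3, 4, 7, 9}  B5 = {4, 6, 7, 9}  B6 = {3, 4, 7, 10}  B7 = {1, 2, 5, 8}
Tree: B1–B2, B2–B3, B3–B4, B3–B5, B4–B6, B1–B7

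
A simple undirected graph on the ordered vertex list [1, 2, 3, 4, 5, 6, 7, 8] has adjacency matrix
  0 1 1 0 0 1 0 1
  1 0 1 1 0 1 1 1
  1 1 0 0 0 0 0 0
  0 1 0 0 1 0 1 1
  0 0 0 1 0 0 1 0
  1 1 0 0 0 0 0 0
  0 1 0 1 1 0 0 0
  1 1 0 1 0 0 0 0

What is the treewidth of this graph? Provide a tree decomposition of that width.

Treewidth 2.
One optimal decomposition is:
Bags: B1 = {4, 5, 7}  B2 = {2, 4, 7}  B3 = {2, 4, 8}  B4 = {1, 2, 8}  B5 = {1, 2, 6}  B6 = {1, 2, 3}
Tree: B1–B2, B2–B3, B3–B4, B4–B5, B4–B6

Every bag has size at most 3, so the width is 3 − 1 = 2 and tw(G) ≤ 2. Conversely, {1, 2, 8} is a clique of size 3, and the vertices of any clique must share a bag in every tree decomposition; so some bag has ≥ 3 vertices and tw(G) ≥ 2. The upper and lower bounds meet at 2, so that is the treewidth.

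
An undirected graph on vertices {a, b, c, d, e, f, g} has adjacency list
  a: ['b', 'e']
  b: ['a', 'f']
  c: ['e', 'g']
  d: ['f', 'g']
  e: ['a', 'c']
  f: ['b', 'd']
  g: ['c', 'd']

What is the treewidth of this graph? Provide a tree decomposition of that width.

Treewidth 2.
One such decomposition:
Bags: B1 = {a, b, e}  B2 = {b, c, e}  B3 = {b, c, g}  B4 = {b, d, g}  B5 = {b, d, f}
Tree: B1–B2, B2–B3, B3–B4, B4–B5

Each bag holds 3 vertices, so the decomposition has width 2, which upper-bounds the treewidth. For the lower bound, G contains the cycle b–a–e–c–g–d–f–b, so G is not a forest; only forests have treewidth ≤ 1, hence tw(G) ≥ 2. Combining the bounds, tw(G) = 2.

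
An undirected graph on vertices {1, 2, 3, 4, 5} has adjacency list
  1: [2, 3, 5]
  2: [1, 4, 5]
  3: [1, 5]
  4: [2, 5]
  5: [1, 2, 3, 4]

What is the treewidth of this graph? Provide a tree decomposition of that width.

Treewidth 2.
One such decomposition:
Bags: B1 = {1, 2, 5}  B2 = {1, 3, 5}  B3 = {2, 4, 5}
Tree: B1–B2, B1–B3

Every bag has size at most 3, so the width is 3 − 1 = 2 and tw(G) ≤ 2. On the other hand G contains the 3-clique {1, 2, 5}. A clique must lie in a single bag of any decomposition, so no decomposition can have width below 2. Therefore the treewidth is 2.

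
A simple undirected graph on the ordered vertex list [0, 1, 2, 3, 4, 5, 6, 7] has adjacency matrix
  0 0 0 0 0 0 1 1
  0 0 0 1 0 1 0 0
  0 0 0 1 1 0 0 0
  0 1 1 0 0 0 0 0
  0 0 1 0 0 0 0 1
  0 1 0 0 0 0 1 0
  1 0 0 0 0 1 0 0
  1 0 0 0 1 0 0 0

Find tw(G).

2

A width-2 tree decomposition is:
Bags: B1 = {2, 3, 4}  B2 = {3, 4, 7}  B3 = {0, 3, 7}  B4 = {0, 3, 6}  B5 = {3, 5, 6}  B6 = {1, 3, 5}
Tree: B1–B2, B2–B3, B3–B4, B4–B5, B5–B6
The largest bag has 3 vertices, giving width 2; this decomposition certifies tw(G) ≤ 2. Since 3–2–4–7–0–6–5–1–3 is a cycle in G, G is not acyclic. Forests are exactly the graphs of treewidth ≤ 1, so tw(G) ≥ 2. Hence tw(G) = 2 exactly.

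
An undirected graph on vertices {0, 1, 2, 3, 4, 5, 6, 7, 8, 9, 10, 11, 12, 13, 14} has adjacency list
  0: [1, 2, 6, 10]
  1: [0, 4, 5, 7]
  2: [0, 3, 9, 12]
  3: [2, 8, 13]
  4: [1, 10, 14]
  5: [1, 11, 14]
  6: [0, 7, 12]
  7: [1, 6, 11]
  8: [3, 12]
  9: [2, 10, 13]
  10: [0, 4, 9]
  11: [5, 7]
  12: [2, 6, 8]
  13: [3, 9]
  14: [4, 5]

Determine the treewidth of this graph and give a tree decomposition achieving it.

Every bag has size at most 4, so the width is 4 − 1 = 3 and tw(G) ≤ 3. For the lower bound: the 4 vertex sets {5,11,14}, {7}, {1}, {0,4,6,10} are disjoint, each induces a connected subgraph, and every pair is joined by at least one edge of G. Contracting each set to a single vertex therefore yields K_{4} as a minor, and since treewidth is minor-monotone, tw(G) ≥ tw(K_{4}) = 3. Therefore the treewidth is 3.

Treewidth 3.
Bags: B1 = {5, 7, 11, 14}  B2 = {1, 5, 7, 14}  B3 = {1, 4, 7, 14}  B4 = {1, 4, 6, 7}  B5 = {0, 1, 4, 6}  B6 = {0, 4, 6, 10}  B7 = {0, 6, 10, 12}  B8 = {0, 2, 10, 12}  B9 = {2, 9, 10, 12}  B10 = {2, 8, 9, 12}  B11 = {2, 3, 8, 9}  B12 = {3, 8, 9, 13}
Tree: B1–B2, B2–B3, B3–B4, B4–B5, B5–B6, B6–B7, B7–B8, B8–B9, B9–B10, B10–B11, B11–B12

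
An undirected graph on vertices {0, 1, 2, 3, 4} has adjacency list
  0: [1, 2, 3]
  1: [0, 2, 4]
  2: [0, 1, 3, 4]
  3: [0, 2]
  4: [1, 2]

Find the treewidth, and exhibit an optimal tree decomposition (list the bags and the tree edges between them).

Each bag holds 3 vertices, so the decomposition has width 2, which upper-bounds the treewidth. On the other hand G contains the 3-clique {0, 1, 2}. A clique must lie in a single bag of any decomposition, so no decomposition can have width below 2. The upper and lower bounds meet at 2, so that is the treewidth.

Treewidth 2.
One such decomposition:
Bags: B1 = {0, 2, 3}  B2 = {0, 1, 2}  B3 = {1, 2, 4}
Tree: B1–B2, B2–B3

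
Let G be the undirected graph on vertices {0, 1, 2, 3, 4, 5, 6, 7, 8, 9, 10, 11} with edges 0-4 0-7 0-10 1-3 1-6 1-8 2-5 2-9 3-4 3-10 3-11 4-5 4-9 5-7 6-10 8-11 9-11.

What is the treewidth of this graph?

A width-3 tree decomposition is:
Bags: B1 = {1, 6, 8, 11}  B2 = {1, 3, 6, 11}  B3 = {3, 6, 10, 11}  B4 = {3, 9, 10, 11}  B5 = {3, 4, 9, 10}  B6 = {0, 4, 9, 10}  B7 = {0, 2, 4, 9}  B8 = {0, 2, 4, 5}  B9 = {0, 2, 5, 7}
Tree: B1–B2, B2–B3, B3–B4, B4–B5, B5–B6, B6–B7, B7–B8, B8–B9
The largest bag has 4 vertices, giving width 3; this decomposition certifies tw(G) ≤ 3. For the lower bound: the 4 vertex sets {1,6,8}, {11}, {3}, {0,4,9,10} are disjoint, each induces a connected subgraph, and every pair is joined by at least one edge of G. Contracting each set to a single vertex therefore yields K_{4} as a minor, and since treewidth is minor-monotone, tw(G) ≥ tw(K_{4}) = 3. Combining the bounds, tw(G) = 3.

3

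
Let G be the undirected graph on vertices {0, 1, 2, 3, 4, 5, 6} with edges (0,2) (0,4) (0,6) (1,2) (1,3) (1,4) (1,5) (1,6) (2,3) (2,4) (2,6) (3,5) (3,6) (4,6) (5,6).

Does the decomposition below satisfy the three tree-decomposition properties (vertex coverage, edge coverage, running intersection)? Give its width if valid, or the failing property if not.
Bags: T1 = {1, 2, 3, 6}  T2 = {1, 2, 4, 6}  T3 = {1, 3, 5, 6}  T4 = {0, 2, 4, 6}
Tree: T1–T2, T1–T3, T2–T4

Vertex coverage: the bags together contain {0, 1, 2, 3, 4, 5, 6}, the full vertex set. Edge coverage: each edge of G has both endpoints in at least one bag. Running intersection: for every vertex, the bags containing it form a connected subtree. All three properties hold, so this is a valid tree decomposition of width max|bag| − 1 = 3, and hence tw(G) ≤ 3.

Yes; width 3.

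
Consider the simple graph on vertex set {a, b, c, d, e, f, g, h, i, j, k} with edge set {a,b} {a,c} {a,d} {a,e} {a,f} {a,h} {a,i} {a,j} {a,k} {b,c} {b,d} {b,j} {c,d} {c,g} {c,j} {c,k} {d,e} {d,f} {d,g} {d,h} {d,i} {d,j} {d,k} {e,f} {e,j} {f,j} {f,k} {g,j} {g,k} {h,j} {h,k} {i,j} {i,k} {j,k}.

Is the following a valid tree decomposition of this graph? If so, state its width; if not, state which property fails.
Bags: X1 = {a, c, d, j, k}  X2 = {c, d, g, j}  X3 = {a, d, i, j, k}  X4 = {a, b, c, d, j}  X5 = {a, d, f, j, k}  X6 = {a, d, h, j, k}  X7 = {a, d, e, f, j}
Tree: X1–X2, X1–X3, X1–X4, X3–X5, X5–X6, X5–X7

No — edge (k,g) lies in no bag.

A tree decomposition must satisfy three properties: every vertex lies in some bag; for every edge, both endpoints lie together in some bag; and for every vertex, the bags containing it form a connected subtree. Here edge (k,g) lies in no bag, so the decomposition is invalid.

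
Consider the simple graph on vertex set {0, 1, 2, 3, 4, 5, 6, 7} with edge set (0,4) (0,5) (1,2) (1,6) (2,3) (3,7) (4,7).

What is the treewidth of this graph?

1

A width-1 tree decomposition is:
Bags: B1 = {0, 5}  B2 = {0, 4}  B3 = {4, 7}  B4 = {3, 7}  B5 = {2, 3}  B6 = {1, 2}  B7 = {1, 6}
Tree: B1–B2, B2–B3, B3–B4, B4–B5, B5–B6, B6–B7
Each bag holds 2 vertices, so the decomposition has width 1, which upper-bounds the treewidth. G has an edge, so its treewidth is at least 1. Combining the bounds, tw(G) = 1.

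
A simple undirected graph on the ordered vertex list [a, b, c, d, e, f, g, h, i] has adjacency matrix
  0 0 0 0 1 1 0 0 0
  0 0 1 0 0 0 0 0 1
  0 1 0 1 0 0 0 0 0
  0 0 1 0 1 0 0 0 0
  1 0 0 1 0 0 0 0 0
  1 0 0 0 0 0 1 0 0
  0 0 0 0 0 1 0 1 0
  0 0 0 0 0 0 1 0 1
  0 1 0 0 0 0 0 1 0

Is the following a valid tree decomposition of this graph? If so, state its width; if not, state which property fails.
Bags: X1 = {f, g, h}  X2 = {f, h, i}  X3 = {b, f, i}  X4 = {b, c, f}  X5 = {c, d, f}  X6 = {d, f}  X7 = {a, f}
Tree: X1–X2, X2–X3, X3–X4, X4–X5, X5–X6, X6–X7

No — vertex e appears in no bag.

A tree decomposition must satisfy three properties: every vertex lies in some bag; for every edge, both endpoints lie together in some bag; and for every vertex, the bags containing it form a connected subtree. Here vertex e appears in no bag, so the decomposition is invalid.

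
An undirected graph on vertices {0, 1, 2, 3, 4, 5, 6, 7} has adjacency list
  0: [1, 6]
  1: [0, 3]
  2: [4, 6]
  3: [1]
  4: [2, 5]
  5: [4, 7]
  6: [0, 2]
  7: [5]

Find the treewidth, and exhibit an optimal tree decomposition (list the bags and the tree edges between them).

Treewidth 1.
One such decomposition:
Bags: B1 = {1, 3}  B2 = {0, 1}  B3 = {0, 6}  B4 = {2, 6}  B5 = {2, 4}  B6 = {4, 5}  B7 = {5, 7}
Tree: B1–B2, B2–B3, B3–B4, B4–B5, B5–B6, B6–B7

Each bag holds 2 vertices, so the decomposition has width 1, which upper-bounds the treewidth. Since G has at least one edge (e.g. 3–1), it is not an edgeless graph, so tw(G) ≥ 1. The upper and lower bounds meet at 1, so that is the treewidth.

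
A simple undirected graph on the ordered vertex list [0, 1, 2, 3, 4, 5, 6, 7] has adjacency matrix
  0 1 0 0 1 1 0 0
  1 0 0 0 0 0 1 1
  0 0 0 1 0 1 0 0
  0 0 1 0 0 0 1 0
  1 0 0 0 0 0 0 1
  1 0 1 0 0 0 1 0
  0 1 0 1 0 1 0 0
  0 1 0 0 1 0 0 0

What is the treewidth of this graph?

2

A width-2 tree decomposition is:
Bags: B1 = {1, 4, 7}  B2 = {0, 1, 4}  B3 = {0, 1, 6}  B4 = {0, 5, 6}  B5 = {3, 5, 6}  B6 = {2, 3, 5}
Tree: B1–B2, B2–B3, B3–B4, B4–B5, B5–B6
Every bag has size at most 3, so the width is 3 − 1 = 2 and tw(G) ≤ 2. The edges 7–4–0–1–7 form a cycle, so G is not a tree and its treewidth is at least 2. Combining the bounds, tw(G) = 2.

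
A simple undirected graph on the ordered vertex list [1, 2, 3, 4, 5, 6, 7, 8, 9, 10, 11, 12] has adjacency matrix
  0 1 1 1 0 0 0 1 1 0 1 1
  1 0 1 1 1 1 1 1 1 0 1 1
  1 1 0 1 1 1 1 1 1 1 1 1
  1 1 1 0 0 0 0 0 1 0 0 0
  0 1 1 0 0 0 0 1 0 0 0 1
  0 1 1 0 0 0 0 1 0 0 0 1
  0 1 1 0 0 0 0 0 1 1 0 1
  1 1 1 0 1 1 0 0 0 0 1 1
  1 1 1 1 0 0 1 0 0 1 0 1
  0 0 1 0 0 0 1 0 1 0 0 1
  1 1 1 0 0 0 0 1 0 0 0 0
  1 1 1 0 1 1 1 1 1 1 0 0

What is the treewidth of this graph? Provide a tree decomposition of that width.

Treewidth 4.
Bags: B1 = {1, 2, 3, 9, 12}  B2 = {1, 2, 3, 8, 12}  B3 = {2, 3, 6, 8, 12}  B4 = {2, 3, 7, 9, 12}  B5 = {2, 3, 5, 8, 12}  B6 = {1, 2, 3, 8, 11}  B7 = {3, 7, 9, 10, 12}  B8 = {1, 2, 3, 4, 9}
Tree: B1–B2, B2–B3, B1–B4, B2–B5, B2–B6, B4–B7, B1–B8

Each bag holds 5 vertices, so the decomposition has width 4, which upper-bounds the treewidth. For the lower bound, the 5 vertices {1, 2, 3, 8, 11} are pairwise adjacent, and any tree decomposition puts a clique entirely inside one bag — forcing width ≥ 4. Combining the bounds, tw(G) = 4.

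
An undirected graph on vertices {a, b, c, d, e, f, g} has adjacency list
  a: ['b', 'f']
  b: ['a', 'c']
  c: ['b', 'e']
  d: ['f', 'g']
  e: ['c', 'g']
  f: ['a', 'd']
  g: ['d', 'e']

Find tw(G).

2

A width-2 tree decomposition is:
Bags: B1 = {a, d, f}  B2 = {a, b, d}  B3 = {b, c, d}  B4 = {c, d, e}  B5 = {d, e, g}
Tree: B1–B2, B2–B3, B3–B4, B4–B5
Every bag has size at most 3, so the width is 3 − 1 = 2 and tw(G) ≤ 2. Since d–f–a–b–c–e–g–d is a cycle in G, G is not acyclic. Forests are exactly the graphs of treewidth ≤ 1, so tw(G) ≥ 2. Hence tw(G) = 2 exactly.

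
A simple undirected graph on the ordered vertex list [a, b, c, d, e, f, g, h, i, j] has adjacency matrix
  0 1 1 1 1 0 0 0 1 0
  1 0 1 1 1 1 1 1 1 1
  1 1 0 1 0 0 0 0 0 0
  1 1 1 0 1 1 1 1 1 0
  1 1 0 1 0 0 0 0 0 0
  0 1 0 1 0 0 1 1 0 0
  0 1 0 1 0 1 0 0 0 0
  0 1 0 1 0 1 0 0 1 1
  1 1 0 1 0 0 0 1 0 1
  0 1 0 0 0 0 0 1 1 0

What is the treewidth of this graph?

A width-3 tree decomposition is:
Bags: B1 = {a, b, d, e}  B2 = {a, b, d, i}  B3 = {b, d, h, i}  B4 = {b, h, i, j}  B5 = {b, d, f, h}  B6 = {b, d, f, g}  B7 = {a, b, c, d}
Tree: B1–B2, B2–B3, B3–B4, B3–B5, B5–B6, B2–B7
Every bag has size at most 4, so the width is 4 − 1 = 3 and tw(G) ≤ 3. For the lower bound, the 4 vertices {b, d, f, g} are pairwise adjacent, and any tree decomposition puts a clique entirely inside one bag — forcing width ≥ 3. Hence tw(G) = 3 exactly.

3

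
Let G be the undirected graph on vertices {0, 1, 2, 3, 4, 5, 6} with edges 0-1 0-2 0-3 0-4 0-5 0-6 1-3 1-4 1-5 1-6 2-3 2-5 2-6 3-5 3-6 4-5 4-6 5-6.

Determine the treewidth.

A width-4 tree decomposition is:
Bags: B1 = {0, 1, 3, 5, 6}  B2 = {0, 1, 4, 5, 6}  B3 = {0, 2, 3, 5, 6}
Tree: B1–B2, B1–B3
The largest bag has 5 vertices, giving width 4; this decomposition certifies tw(G) ≤ 4. For the lower bound, the 5 vertices {0, 1, 3, 5, 6} are pairwise adjacent, and any tree decomposition puts a clique entirely inside one bag — forcing width ≥ 4. Combining the bounds, tw(G) = 4.

4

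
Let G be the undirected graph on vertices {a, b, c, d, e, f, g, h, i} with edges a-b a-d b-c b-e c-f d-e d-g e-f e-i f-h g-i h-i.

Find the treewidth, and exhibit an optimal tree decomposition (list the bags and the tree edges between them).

Each bag holds 4 vertices, so the decomposition has width 3, which upper-bounds the treewidth. For the lower bound: the 4 vertex sets {c,f,h}, {i}, {e}, {a,b,d,g} are disjoint, each induces a connected subgraph, and every pair is joined by at least one edge of G. Contracting each set to a single vertex therefore yields K_{4} as a minor, and since treewidth is minor-monotone, tw(G) ≥ tw(K_{4}) = 3. Therefore the treewidth is 3.

Treewidth 3.
One optimal decomposition is:
Bags: B1 = {c, f, h, i}  B2 = {c, e, f, i}  B3 = {b, c, e, i}  B4 = {b, e, g, i}  B5 = {b, d, e, g}  B6 = {a, b, d, g}
Tree: B1–B2, B2–B3, B3–B4, B4–B5, B5–B6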